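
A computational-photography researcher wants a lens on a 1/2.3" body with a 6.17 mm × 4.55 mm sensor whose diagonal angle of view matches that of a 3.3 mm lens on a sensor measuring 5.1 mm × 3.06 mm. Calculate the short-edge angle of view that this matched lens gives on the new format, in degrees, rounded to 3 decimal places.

Sensor diagonal = √(5.1² + 3.06²) = √35.3736 ≈ 5.9476 mm.
Sensor diagonal = √(6.17² + 4.55²) = √58.7714 ≈ 7.6663 mm.
Equal diagonal AOV ⇒ f₂ = f₁ · 7.6663/5.9476 = 3.3 × 1.28897 ≈ 4.2536 mm.
Short-edge AOV on the new format = 2·arctan(4.55 / (2 × 4.2536)) = 2·arctan(0.53484) ≈ 56.2793°.

56.279°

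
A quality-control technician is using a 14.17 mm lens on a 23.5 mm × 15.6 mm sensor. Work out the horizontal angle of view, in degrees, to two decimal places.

79.33°

Angle of view α = 2·arctan(w/2f) with w = 23.5 mm and f = 14.17 mm.
w/2f = 0.82922; arctan(0.82922) ≈ 39.6661°, so α ≈ 79.3322°.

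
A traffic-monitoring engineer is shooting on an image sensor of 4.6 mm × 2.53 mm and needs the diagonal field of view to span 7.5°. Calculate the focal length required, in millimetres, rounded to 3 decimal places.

40.049 mm

Sensor diagonal = √(4.6² + 2.53²) = √27.5609 ≈ 5.2498 mm.
From α = 2·arctan(d/2f) we get f = d / (2·tan(α/2)).
With d = 5.2498 mm and α/2 = 3.75°, tan(α/2) ≈ 0.06554, so f ≈ 5.2498 / 0.13109 ≈ 40.0486 mm.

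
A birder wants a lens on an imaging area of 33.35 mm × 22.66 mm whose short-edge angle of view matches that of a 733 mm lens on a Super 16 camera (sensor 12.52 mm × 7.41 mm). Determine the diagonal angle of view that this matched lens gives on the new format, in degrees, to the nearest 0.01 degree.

Equal short-edge AOV ⇒ f₂ = f₁ · 22.66/7.41 = 733 × 3.05803 ≈ 2241.5358 mm.
Sensor diagonal = √(33.35² + 22.66²) = √1625.6981 ≈ 40.3199 mm.
Diagonal AOV on the new format = 2·arctan(40.3199 / (2 × 2241.5358)) = 2·arctan(0.00899) ≈ 1.0306°.

1.03°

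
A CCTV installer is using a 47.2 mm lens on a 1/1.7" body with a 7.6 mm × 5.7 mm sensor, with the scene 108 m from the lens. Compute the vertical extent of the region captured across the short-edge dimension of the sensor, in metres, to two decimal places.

dₒ: 108 m = 108000 mm.
Similar triangles through the lens centre give W/dₒ = h/dᵢ; with 1/f = 1/dₒ + 1/dᵢ this gives W = h·(dₒ − f)/f.
W = 5.7 mm × (108000 − 47.2) / 47.2 = 5.7 × 2287.1356 ≈ 13036.673 mm = 13.0367 m.

13.04 m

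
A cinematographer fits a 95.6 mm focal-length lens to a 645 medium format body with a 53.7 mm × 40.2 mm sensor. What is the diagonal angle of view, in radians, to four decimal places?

0.6748 rad

Sensor diagonal = √(53.7² + 40.2²) = √4499.7300 ≈ 67.0800 mm.
Angle of view α = 2·arctan(d/2f) with d = 67.0800 mm and f = 95.6 mm.
d/2f = 0.35084; arctan(0.35084) ≈ 0.3374 rad, so α ≈ 0.6748 rad.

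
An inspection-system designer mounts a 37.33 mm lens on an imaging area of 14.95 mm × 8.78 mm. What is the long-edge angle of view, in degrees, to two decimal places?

22.65°

Angle of view α = 2·arctan(w/2f) with w = 14.95 mm and f = 37.33 mm.
w/2f = 0.20024; arctan(0.20024) ≈ 11.3232°, so α ≈ 22.6464°.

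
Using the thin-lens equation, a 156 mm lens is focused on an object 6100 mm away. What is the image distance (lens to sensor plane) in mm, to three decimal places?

1/dᵢ = 1/f − 1/dₒ = 1/156 − 1/6100 = 0.0062463 mm⁻¹.
dᵢ = 1/0.0062463 ≈ 160.0942 mm.

160.094 mm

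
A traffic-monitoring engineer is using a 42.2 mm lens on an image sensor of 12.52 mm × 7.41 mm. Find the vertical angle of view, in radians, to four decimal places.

Angle of view α = 2·arctan(h/2f) with h = 7.41 mm and f = 42.2 mm.
h/2f = 0.08780; arctan(0.08780) ≈ 0.0876 rad, so α ≈ 0.1751 rad.

0.1751 rad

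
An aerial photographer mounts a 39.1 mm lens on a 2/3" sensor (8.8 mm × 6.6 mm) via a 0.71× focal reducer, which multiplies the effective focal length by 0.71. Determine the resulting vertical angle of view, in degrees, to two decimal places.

Effective focal length f = 39.1 × 0.71 = 27.761 mm.
α = 2·arctan(6.6 / (2 × 27.761)) = 2·arctan(0.11887) ≈ 13.5581°.

13.56°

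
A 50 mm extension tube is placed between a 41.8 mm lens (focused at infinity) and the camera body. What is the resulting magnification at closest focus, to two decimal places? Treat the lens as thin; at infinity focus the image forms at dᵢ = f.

The tube moves the image plane from f to f + e, so dᵢ = 41.8 + 50 = 91.8 mm. Focus is achieved when 1/f = 1/dₒ + 1/dᵢ, giving dₒ = 1/(1/f − 1/(f+e)).
Magnification m = dᵢ/dₒ = (f+e)·(1/f − 1/(f+e)) = e/f = 50/41.8 ≈ 1.1962.

1.20×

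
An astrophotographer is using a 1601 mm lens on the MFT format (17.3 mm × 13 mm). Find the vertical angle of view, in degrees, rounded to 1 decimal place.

Angle of view α = 2·arctan(h/2f) with h = 13 mm and f = 1601 mm.
h/2f = 0.00406; arctan(0.00406) ≈ 0.2326°, so α ≈ 0.4652°.

0.5°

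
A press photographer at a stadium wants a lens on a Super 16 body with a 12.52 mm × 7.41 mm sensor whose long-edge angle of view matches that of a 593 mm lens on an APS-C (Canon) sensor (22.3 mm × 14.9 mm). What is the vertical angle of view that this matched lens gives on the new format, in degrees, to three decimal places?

1.275°

Equal long-edge AOV ⇒ f₂ = f₁ · 12.52/22.3 = 593 × 0.56143 ≈ 332.9309 mm.
Vertical AOV on the new format = 2·arctan(7.41 / (2 × 332.9309)) = 2·arctan(0.01113) ≈ 1.2752°.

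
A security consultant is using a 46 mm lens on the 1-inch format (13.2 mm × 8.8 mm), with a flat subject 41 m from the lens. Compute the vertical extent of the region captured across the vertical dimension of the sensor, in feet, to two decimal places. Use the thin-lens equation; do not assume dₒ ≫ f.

25.70 ft

dₒ: 41 m = 41000 mm.
Similar triangles through the lens centre give W/dₒ = h/dᵢ; with 1/f = 1/dₒ + 1/dᵢ this gives W = h·(dₒ − f)/f.
W = 8.8 mm × (41000 − 46) / 46 = 8.8 × 890.3043 ≈ 7834.678 mm = 7834.678/304.8 ft = 25.7043 ft.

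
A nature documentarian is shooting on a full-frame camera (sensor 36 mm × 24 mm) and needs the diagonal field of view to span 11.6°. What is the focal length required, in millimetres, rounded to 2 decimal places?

212.98 mm

Sensor diagonal = √(36² + 24²) = √1872.0000 ≈ 43.2666 mm.
From α = 2·arctan(d/2f) we get f = d / (2·tan(α/2)).
With d = 43.2666 mm and α/2 = 5.8°, tan(α/2) ≈ 0.10158, so f ≈ 43.2666 / 0.20315 ≈ 212.9759 mm.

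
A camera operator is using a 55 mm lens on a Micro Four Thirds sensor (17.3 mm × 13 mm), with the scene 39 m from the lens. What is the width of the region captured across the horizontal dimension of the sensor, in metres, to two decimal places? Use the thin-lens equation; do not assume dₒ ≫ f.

12.25 m

dₒ: 39 m = 39000 mm.
Similar triangles through the lens centre give W/dₒ = w/dᵢ; with 1/f = 1/dₒ + 1/dᵢ this gives W = w·(dₒ − f)/f.
W = 17.3 mm × (39000 − 55) / 55 = 17.3 × 708.0909 ≈ 12249.973 mm = 12.25 m.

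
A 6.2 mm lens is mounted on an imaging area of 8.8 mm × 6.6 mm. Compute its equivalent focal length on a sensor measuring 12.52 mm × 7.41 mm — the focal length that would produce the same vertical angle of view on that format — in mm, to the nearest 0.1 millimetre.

7.0 mm

Equal angle of view means equal height/f ratio, so f₂ = f₁ · (height₂/height₁) = 6.2 × 7.41/6.6.
f₂ = 6.2 × 1.12273 ≈ 6.961 mm.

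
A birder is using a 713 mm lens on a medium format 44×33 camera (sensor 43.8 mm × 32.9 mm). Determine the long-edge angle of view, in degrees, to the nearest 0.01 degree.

3.52°

Angle of view α = 2·arctan(w/2f) with w = 43.8 mm and f = 713 mm.
w/2f = 0.03072; arctan(0.03072) ≈ 1.7593°, so α ≈ 3.5186°.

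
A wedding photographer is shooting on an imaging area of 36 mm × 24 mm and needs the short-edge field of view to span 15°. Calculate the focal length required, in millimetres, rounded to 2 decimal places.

91.15 mm

From α = 2·arctan(h/2f) we get f = h / (2·tan(α/2)).
With h = 24 mm and α/2 = 7.5°, tan(α/2) ≈ 0.13165, so f ≈ 24 / 0.26330 ≈ 91.1490 mm.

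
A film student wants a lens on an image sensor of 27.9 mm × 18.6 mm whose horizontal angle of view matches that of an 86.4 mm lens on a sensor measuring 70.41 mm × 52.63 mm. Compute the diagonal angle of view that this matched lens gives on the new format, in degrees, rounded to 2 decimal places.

52.18°

Equal horizontal AOV ⇒ f₂ = f₁ · 27.9/70.41 = 86.4 × 0.39625 ≈ 34.2360 mm.
Sensor diagonal = √(27.9² + 18.6²) = √1124.3700 ≈ 33.5316 mm.
Diagonal AOV on the new format = 2·arctan(33.5316 / (2 × 34.2360)) = 2·arctan(0.48971) ≈ 52.1831°.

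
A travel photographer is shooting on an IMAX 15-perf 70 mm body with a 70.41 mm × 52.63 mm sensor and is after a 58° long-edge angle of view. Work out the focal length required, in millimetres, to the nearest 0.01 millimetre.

From α = 2·arctan(w/2f) we get f = w / (2·tan(α/2)).
With w = 70.41 mm and α/2 = 29°, tan(α/2) ≈ 0.55431, so f ≈ 70.41 / 1.10862 ≈ 63.5115 mm.

63.51 mm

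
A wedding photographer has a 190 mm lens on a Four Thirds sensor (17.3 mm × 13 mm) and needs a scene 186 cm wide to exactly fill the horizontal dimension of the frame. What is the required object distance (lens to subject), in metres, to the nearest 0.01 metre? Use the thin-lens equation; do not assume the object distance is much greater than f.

20.62 m

W: 186 cm = 1860 mm.
Magnification m = w/W = dᵢ/dₒ; combined with 1/f = 1/dₒ + 1/dᵢ this gives dₒ = f·(1 + W/w).
dₒ = 190 mm × (1 + 1860/17.3) = 190 × 108.5145 ≈ 20617.746 mm = 20.6177 m.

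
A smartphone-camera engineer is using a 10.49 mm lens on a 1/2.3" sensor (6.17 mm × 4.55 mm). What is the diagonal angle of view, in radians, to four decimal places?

0.7007 rad

Sensor diagonal = √(6.17² + 4.55²) = √58.7714 ≈ 7.6663 mm.
Angle of view α = 2·arctan(d/2f) with d = 7.6663 mm and f = 10.49 mm.
d/2f = 0.36541; arctan(0.36541) ≈ 0.3503 rad, so α ≈ 0.7007 rad.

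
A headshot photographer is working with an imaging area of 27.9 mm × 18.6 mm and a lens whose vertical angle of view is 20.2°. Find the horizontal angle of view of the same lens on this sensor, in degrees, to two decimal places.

From the vertical AOV: f = 18.6 / (2·tan(10.1°)) = 18.6 / 0.35625 ≈ 52.2099 mm.
Horizontal AOV = 2·arctan(27.9 / (2 × 52.2099)) = 2·arctan(0.26719) ≈ 29.9189°.

29.92°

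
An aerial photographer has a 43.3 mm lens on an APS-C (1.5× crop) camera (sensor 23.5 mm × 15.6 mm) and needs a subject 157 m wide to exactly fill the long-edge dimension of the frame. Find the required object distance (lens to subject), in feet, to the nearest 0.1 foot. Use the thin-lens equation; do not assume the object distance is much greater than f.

949.2 ft

W: 157 m = 157000 mm.
Magnification m = w/W = dᵢ/dₒ; combined with 1/f = 1/dₒ + 1/dᵢ this gives dₒ = f·(1 + W/w).
dₒ = 43.3 mm × (1 + 157000/23.5) = 43.3 × 6681.8511 ≈ 289324.151 mm = 289324.151/304.8 ft = 949.226 ft.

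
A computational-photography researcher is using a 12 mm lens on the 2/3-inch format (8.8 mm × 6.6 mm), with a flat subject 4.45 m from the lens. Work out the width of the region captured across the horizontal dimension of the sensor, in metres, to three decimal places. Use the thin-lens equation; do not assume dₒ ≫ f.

3.255 m

dₒ: 4.45 m = 4450 mm.
Similar triangles through the lens centre give W/dₒ = w/dᵢ; with 1/f = 1/dₒ + 1/dᵢ this gives W = w·(dₒ − f)/f.
W = 8.8 mm × (4450 − 12) / 12 = 8.8 × 369.8333 ≈ 3254.533 mm = 3.25453 m.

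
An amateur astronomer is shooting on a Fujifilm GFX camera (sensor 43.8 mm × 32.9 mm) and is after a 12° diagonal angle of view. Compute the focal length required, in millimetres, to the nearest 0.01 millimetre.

260.60 mm

Sensor diagonal = √(43.8² + 32.9²) = √3000.8500 ≈ 54.7800 mm.
From α = 2·arctan(d/2f) we get f = d / (2·tan(α/2)).
With d = 54.7800 mm and α/2 = 6°, tan(α/2) ≈ 0.10510, so f ≈ 54.7800 / 0.21021 ≈ 260.5985 mm.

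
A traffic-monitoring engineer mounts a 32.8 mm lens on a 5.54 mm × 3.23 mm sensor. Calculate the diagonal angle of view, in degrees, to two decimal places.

11.17°

Sensor diagonal = √(5.54² + 3.23²) = √41.1245 ≈ 6.4128 mm.
Angle of view α = 2·arctan(d/2f) with d = 6.4128 mm and f = 32.8 mm.
d/2f = 0.09776; arctan(0.09776) ≈ 5.5833°, so α ≈ 11.1666°.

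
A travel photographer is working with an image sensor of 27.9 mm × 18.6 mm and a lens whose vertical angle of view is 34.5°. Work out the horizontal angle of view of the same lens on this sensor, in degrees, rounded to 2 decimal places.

49.95°

From the vertical AOV: f = 18.6 / (2·tan(17.25°)) = 18.6 / 0.62102 ≈ 29.9509 mm.
Horizontal AOV = 2·arctan(27.9 / (2 × 29.9509)) = 2·arctan(0.46576) ≈ 49.9487°.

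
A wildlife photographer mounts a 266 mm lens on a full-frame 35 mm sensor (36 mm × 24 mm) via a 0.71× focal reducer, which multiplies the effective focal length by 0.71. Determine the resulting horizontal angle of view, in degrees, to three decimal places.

Effective focal length f = 266 × 0.71 = 188.86 mm.
α = 2·arctan(36 / (2 × 188.86)) = 2·arctan(0.09531) ≈ 10.8887°.

10.889°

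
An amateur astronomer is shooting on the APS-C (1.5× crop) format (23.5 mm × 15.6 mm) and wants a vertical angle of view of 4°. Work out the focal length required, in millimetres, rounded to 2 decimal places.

From α = 2·arctan(h/2f) we get f = h / (2·tan(α/2)).
With h = 15.6 mm and α/2 = 2°, tan(α/2) ≈ 0.03492, so f ≈ 15.6 / 0.06984 ≈ 223.3628 mm.

223.36 mm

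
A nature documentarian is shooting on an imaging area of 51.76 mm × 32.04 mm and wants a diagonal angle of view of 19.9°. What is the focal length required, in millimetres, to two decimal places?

173.50 mm

Sensor diagonal = √(51.76² + 32.04²) = √3705.6592 ≈ 60.8741 mm.
From α = 2·arctan(d/2f) we get f = d / (2·tan(α/2)).
With d = 60.8741 mm and α/2 = 9.95°, tan(α/2) ≈ 0.17543, so f ≈ 60.8741 / 0.35085 ≈ 173.5024 mm.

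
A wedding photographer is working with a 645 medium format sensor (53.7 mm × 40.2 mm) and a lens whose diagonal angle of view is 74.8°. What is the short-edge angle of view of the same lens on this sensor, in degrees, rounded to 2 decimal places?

49.23°

Sensor diagonal = √(53.7² + 40.2²) = √4499.7300 ≈ 67.0800 mm.
From the diagonal AOV: f = 67.0800 / (2·tan(37.4°)) = 67.0800 / 1.52912 ≈ 43.8685 mm.
Short-edge AOV = 2·arctan(40.2 / (2 × 43.8685)) = 2·arctan(0.45819) ≈ 49.2333°.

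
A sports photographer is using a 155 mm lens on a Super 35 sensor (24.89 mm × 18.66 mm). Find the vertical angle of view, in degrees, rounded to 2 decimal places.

6.89°

Angle of view α = 2·arctan(h/2f) with h = 18.66 mm and f = 155 mm.
h/2f = 0.06019; arctan(0.06019) ≈ 3.4447°, so α ≈ 6.8894°.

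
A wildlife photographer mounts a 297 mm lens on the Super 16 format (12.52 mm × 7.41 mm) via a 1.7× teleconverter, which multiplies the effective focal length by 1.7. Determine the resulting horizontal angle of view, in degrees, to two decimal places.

1.42°

Effective focal length f = 297 × 1.7 = 504.9 mm.
α = 2·arctan(12.52 / (2 × 504.9)) = 2·arctan(0.01240) ≈ 1.4207°.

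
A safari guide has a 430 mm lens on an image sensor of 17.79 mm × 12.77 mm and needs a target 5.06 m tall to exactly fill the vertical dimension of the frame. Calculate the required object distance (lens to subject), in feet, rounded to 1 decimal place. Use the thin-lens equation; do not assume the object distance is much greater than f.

W: 5.06 m = 5060 mm.
Magnification m = h/W = dᵢ/dₒ; combined with 1/f = 1/dₒ + 1/dᵢ this gives dₒ = f·(1 + W/h).
dₒ = 430 mm × (1 + 5060/12.77) = 430 × 397.2412 ≈ 170813.712 mm = 170813.712/304.8 ft = 560.412 ft.

560.4 ft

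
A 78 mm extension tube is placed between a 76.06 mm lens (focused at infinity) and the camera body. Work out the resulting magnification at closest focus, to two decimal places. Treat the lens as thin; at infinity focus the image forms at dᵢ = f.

1.03×

The tube moves the image plane from f to f + e, so dᵢ = 76.06 + 78 = 154.06 mm. Focus is achieved when 1/f = 1/dₒ + 1/dᵢ, giving dₒ = 1/(1/f − 1/(f+e)).
Magnification m = dᵢ/dₒ = (f+e)·(1/f − 1/(f+e)) = e/f = 78/76.06 ≈ 1.0255.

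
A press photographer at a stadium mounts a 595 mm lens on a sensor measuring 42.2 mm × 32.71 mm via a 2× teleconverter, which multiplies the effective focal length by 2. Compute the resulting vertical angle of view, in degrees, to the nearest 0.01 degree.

1.57°

Effective focal length f = 595 × 2 = 1190 mm.
α = 2·arctan(32.71 / (2 × 1190)) = 2·arctan(0.01374) ≈ 1.5748°.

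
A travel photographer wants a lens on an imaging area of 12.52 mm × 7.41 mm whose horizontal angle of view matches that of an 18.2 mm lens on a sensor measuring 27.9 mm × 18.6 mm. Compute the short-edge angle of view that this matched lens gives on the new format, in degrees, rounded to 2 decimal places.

48.80°

Equal horizontal AOV ⇒ f₂ = f₁ · 12.52/27.9 = 18.2 × 0.44875 ≈ 8.1672 mm.
Short-edge AOV on the new format = 2·arctan(7.41 / (2 × 8.1672)) = 2·arctan(0.45365) ≈ 48.8024°.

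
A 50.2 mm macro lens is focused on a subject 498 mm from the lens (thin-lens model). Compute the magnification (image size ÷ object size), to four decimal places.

0.1121×

Thin lens: 1/f = 1/dₒ + 1/dᵢ → 1/dᵢ = 1/50.2 − 1/498 = 0.0179123 mm⁻¹, so dᵢ ≈ 55.8276 mm.
Magnification m = dᵢ/dₒ = 55.8276/498 ≈ 0.11210.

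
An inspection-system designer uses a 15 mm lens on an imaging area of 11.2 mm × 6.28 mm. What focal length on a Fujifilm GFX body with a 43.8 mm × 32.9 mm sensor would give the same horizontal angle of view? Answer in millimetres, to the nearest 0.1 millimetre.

58.7 mm

Equal angle of view means equal width/f ratio, so f₂ = f₁ · (width₂/width₁) = 15 × 43.8/11.2.
f₂ = 15 × 3.91071 ≈ 58.661 mm.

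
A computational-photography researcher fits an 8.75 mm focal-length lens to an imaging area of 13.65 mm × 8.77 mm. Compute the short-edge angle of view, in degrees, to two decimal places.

53.23°

Angle of view α = 2·arctan(h/2f) with h = 8.77 mm and f = 8.75 mm.
h/2f = 0.50114; arctan(0.50114) ≈ 26.6174°, so α ≈ 53.2348°.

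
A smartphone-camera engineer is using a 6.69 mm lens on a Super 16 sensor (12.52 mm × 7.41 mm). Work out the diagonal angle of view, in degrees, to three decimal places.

94.792°

Sensor diagonal = √(12.52² + 7.41²) = √211.6585 ≈ 14.5485 mm.
Angle of view α = 2·arctan(d/2f) with d = 14.5485 mm and f = 6.69 mm.
d/2f = 1.08733; arctan(1.08733) ≈ 47.3958°, so α ≈ 94.7916°.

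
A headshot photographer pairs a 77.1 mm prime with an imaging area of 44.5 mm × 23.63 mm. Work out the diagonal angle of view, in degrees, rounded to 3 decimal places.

36.190°

Sensor diagonal = √(44.5² + 23.63²) = √2538.6269 ≈ 50.3848 mm.
Angle of view α = 2·arctan(d/2f) with d = 50.3848 mm and f = 77.1 mm.
d/2f = 0.32675; arctan(0.32675) ≈ 18.0948°, so α ≈ 36.1896°.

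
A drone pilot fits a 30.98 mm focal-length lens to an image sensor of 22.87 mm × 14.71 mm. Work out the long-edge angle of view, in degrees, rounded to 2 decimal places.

Angle of view α = 2·arctan(w/2f) with w = 22.87 mm and f = 30.98 mm.
w/2f = 0.36911; arctan(0.36911) ≈ 20.2596°, so α ≈ 40.5191°.

40.52°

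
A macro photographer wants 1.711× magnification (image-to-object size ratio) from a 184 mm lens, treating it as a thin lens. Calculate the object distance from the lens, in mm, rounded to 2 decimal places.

With m = dᵢ/dₒ and 1/f = 1/dₒ + 1/dᵢ, substituting dᵢ = m·dₒ gives 1/f = (1 + 1/m)/dₒ, hence dₒ = f·(1 + 1/m).
dₒ = 184 × (1 + 1/1.711) = 184 × 1.58445 ≈ 291.539 mm.

291.54 mm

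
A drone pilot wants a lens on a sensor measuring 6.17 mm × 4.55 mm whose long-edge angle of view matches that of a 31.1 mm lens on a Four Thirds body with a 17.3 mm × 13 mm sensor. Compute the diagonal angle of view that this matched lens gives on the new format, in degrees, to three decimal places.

38.129°

Equal long-edge AOV ⇒ f₂ = f₁ · 6.17/17.3 = 31.1 × 0.35665 ≈ 11.0917 mm.
Sensor diagonal = √(6.17² + 4.55²) = √58.7714 ≈ 7.6663 mm.
Diagonal AOV on the new format = 2·arctan(7.6663 / (2 × 11.0917)) = 2·arctan(0.34558) ≈ 38.1287°.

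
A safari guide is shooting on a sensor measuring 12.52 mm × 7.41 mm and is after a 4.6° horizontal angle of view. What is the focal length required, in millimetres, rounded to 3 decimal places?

155.860 mm

From α = 2·arctan(w/2f) we get f = w / (2·tan(α/2)).
With w = 12.52 mm and α/2 = 2.3°, tan(α/2) ≈ 0.04016, so f ≈ 12.52 / 0.08033 ≈ 155.8604 mm.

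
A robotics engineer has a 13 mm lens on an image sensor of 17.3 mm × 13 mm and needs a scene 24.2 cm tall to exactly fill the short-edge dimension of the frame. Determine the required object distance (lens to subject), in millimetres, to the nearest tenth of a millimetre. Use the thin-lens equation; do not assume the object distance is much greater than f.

W: 24.2 cm = 242 mm.
Magnification m = h/W = dᵢ/dₒ; combined with 1/f = 1/dₒ + 1/dᵢ this gives dₒ = f·(1 + W/h).
dₒ = 13 mm × (1 + 242/13) = 13 × 19.6154 ≈ 255.000 mm.

255.0 mm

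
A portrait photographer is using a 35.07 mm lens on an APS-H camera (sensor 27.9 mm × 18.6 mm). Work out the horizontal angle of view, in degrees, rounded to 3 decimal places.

Angle of view α = 2·arctan(w/2f) with w = 27.9 mm and f = 35.07 mm.
w/2f = 0.39778; arctan(0.39778) ≈ 21.6915°, so α ≈ 43.3829°.

43.383°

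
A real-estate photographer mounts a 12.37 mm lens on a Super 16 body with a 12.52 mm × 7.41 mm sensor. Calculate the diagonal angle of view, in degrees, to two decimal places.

Sensor diagonal = √(12.52² + 7.41²) = √211.6585 ≈ 14.5485 mm.
Angle of view α = 2·arctan(d/2f) with d = 14.5485 mm and f = 12.37 mm.
d/2f = 0.58806; arctan(0.58806) ≈ 30.4579°, so α ≈ 60.9158°.

60.92°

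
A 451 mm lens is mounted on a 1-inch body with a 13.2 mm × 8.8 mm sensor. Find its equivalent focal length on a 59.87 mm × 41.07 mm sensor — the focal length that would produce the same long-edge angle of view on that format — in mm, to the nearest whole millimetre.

Equal angle of view means equal width/f ratio, so f₂ = f₁ · (width₂/width₁) = 451 × 59.87/13.2.
f₂ = 451 × 4.53561 ≈ 2045.558 mm.

2046 mm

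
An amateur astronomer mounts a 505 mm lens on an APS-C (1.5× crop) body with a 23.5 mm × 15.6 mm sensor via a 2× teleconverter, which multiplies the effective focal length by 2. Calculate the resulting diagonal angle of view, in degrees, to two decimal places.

Effective focal length f = 505 × 2 = 1010 mm.
Sensor diagonal = √(23.5² + 15.6²) = √795.6100 ≈ 28.2066 mm.
α = 2·arctan(28.207 / (2 × 1010)) = 2·arctan(0.01396) ≈ 1.6000°.

1.60°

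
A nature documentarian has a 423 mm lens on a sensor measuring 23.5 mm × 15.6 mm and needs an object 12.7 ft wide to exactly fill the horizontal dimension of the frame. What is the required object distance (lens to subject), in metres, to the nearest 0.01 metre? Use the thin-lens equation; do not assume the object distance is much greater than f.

70.10 m

W: 12.7 ft × 304.8 mm/ft = 3870.96 mm.
Magnification m = w/W = dᵢ/dₒ; combined with 1/f = 1/dₒ + 1/dᵢ this gives dₒ = f·(1 + W/w).
dₒ = 423 mm × (1 + 3870.96/23.5) = 423 × 165.7217 ≈ 70100.278 mm = 70.1003 m.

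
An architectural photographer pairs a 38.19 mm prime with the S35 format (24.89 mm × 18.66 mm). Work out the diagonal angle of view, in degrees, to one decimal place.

Sensor diagonal = √(24.89² + 18.66²) = √967.7077 ≈ 31.1080 mm.
Angle of view α = 2·arctan(d/2f) with d = 31.1080 mm and f = 38.19 mm.
d/2f = 0.40728; arctan(0.40728) ≈ 22.1601°, so α ≈ 44.3201°.

44.3°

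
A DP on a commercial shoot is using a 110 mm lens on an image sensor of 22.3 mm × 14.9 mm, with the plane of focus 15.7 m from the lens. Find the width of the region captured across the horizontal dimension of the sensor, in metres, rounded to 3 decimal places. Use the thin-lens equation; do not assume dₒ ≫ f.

3.161 m

dₒ: 15.7 m = 15700 mm.
Similar triangles through the lens centre give W/dₒ = w/dᵢ; with 1/f = 1/dₒ + 1/dᵢ this gives W = w·(dₒ − f)/f.
W = 22.3 mm × (15700 − 110) / 110 = 22.3 × 141.7273 ≈ 3160.518 mm = 3.16052 m.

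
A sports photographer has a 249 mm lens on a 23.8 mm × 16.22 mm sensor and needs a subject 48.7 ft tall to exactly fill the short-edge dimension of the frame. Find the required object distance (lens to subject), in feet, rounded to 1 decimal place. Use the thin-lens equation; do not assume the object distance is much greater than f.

W: 48.7 ft × 304.8 mm/ft = 14843.76 mm.
Magnification m = h/W = dᵢ/dₒ; combined with 1/f = 1/dₒ + 1/dᵢ this gives dₒ = f·(1 + W/h).
dₒ = 249 mm × (1 + 14843.8/16.22) = 249 × 916.1516 ≈ 228121.757 mm = 228121.757/304.8 ft = 748.431 ft.

748.4 ft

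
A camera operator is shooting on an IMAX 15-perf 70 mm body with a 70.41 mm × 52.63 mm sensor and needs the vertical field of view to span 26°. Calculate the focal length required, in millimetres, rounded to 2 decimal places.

From α = 2·arctan(h/2f) we get f = h / (2·tan(α/2)).
With h = 52.63 mm and α/2 = 13°, tan(α/2) ≈ 0.23087, so f ≈ 52.63 / 0.46174 ≈ 113.9828 mm.

113.98 mm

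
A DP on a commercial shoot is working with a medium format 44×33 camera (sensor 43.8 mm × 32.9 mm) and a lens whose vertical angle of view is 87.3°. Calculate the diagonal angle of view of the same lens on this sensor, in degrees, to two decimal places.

115.61°

From the vertical AOV: f = 32.9 / (2·tan(43.65°)) = 32.9 / 1.90791 ≈ 17.2440 mm.
Sensor diagonal = √(43.8² + 32.9²) = √3000.8500 ≈ 54.7800 mm.
Diagonal AOV = 2·arctan(54.7800 / (2 × 17.2440)) = 2·arctan(1.58837) ≈ 115.6131°.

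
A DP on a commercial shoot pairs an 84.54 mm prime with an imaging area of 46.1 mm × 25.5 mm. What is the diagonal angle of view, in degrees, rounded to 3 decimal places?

34.612°

Sensor diagonal = √(46.1² + 25.5²) = √2775.4600 ≈ 52.6826 mm.
Angle of view α = 2·arctan(d/2f) with d = 52.6826 mm and f = 84.54 mm.
d/2f = 0.31158; arctan(0.31158) ≈ 17.3062°, so α ≈ 34.6124°.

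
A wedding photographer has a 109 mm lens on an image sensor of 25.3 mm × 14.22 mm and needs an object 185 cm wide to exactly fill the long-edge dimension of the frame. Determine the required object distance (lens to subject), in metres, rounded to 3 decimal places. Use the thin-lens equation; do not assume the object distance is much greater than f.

8.079 m

W: 185 cm = 1850 mm.
Magnification m = w/W = dᵢ/dₒ; combined with 1/f = 1/dₒ + 1/dᵢ this gives dₒ = f·(1 + W/w).
dₒ = 109 mm × (1 + 1850/25.3) = 109 × 74.1225 ≈ 8079.356 mm = 8.07936 m.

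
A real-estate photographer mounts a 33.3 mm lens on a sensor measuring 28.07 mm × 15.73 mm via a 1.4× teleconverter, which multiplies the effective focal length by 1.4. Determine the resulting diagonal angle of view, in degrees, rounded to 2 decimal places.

Effective focal length f = 33.3 × 1.4 = 46.62 mm.
Sensor diagonal = √(28.07² + 15.73²) = √1035.3578 ≈ 32.1770 mm.
α = 2·arctan(32.177 / (2 × 46.62)) = 2·arctan(0.34510) ≈ 38.0789°.

38.08°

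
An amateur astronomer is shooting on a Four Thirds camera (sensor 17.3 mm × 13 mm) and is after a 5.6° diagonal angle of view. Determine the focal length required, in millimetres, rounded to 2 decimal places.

Sensor diagonal = √(17.3² + 13²) = √468.2900 ≈ 21.6400 mm.
From α = 2·arctan(d/2f) we get f = d / (2·tan(α/2)).
With d = 21.6400 mm and α/2 = 2.8°, tan(α/2) ≈ 0.04891, so f ≈ 21.6400 / 0.09782 ≈ 221.2311 mm.

221.23 mm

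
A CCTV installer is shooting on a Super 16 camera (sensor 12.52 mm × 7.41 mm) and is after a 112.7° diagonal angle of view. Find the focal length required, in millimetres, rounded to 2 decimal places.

Sensor diagonal = √(12.52² + 7.41²) = √211.6585 ≈ 14.5485 mm.
From α = 2·arctan(d/2f) we get f = d / (2·tan(α/2)).
With d = 14.5485 mm and α/2 = 56.35°, tan(α/2) ≈ 1.50228, so f ≈ 14.5485 / 3.00455 ≈ 4.8422 mm.

4.84 mm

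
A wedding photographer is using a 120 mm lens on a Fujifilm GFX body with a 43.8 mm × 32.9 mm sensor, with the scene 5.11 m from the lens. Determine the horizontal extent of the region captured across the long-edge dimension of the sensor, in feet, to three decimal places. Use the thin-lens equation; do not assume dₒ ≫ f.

5.976 ft

dₒ: 5.11 m = 5110 mm.
Similar triangles through the lens centre give W/dₒ = w/dᵢ; with 1/f = 1/dₒ + 1/dᵢ this gives W = w·(dₒ − f)/f.
W = 43.8 mm × (5110 − 120) / 120 = 43.8 × 41.5833 ≈ 1821.350 mm = 1821.350/304.8 ft = 5.97556 ft.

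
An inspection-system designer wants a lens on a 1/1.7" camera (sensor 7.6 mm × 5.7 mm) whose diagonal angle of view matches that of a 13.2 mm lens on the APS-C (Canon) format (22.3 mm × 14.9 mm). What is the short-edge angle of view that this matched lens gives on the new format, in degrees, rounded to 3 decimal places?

Sensor diagonal = √(22.3² + 14.9²) = √719.3000 ≈ 26.8198 mm.
Sensor diagonal = √(7.6² + 5.7²) = √90.2500 ≈ 9.5000 mm.
Equal diagonal AOV ⇒ f₂ = f₁ · 9.5000/26.8198 = 13.2 × 0.35422 ≈ 4.6757 mm.
Short-edge AOV on the new format = 2·arctan(5.7 / (2 × 4.6757)) = 2·arctan(0.60954) ≈ 62.7280°.

62.728°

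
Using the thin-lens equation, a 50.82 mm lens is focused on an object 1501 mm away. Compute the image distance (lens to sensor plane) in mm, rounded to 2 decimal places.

52.60 mm

1/dᵢ = 1/f − 1/dₒ = 1/50.82 − 1/1501 = 0.0190111 mm⁻¹.
dᵢ = 1/0.0190111 ≈ 52.6009 mm.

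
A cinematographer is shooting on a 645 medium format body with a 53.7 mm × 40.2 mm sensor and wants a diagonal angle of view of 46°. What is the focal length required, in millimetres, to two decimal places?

79.02 mm

Sensor diagonal = √(53.7² + 40.2²) = √4499.7300 ≈ 67.0800 mm.
From α = 2·arctan(d/2f) we get f = d / (2·tan(α/2)).
With d = 67.0800 mm and α/2 = 23°, tan(α/2) ≈ 0.42447, so f ≈ 67.0800 / 0.84895 ≈ 79.0153 mm.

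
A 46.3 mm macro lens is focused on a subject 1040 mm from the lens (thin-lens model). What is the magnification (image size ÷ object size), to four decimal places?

0.0466×

Thin lens: 1/f = 1/dₒ + 1/dᵢ → 1/dᵢ = 1/46.3 − 1/1040 = 0.0206367 mm⁻¹, so dᵢ ≈ 48.4573 mm.
Magnification m = dᵢ/dₒ = 48.4573/1040 ≈ 0.04659.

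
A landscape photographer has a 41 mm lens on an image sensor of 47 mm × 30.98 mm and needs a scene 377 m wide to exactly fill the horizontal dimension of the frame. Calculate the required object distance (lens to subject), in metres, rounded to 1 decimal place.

W: 377 m = 377000 mm.
Magnification m = w/W = dᵢ/dₒ; combined with 1/f = 1/dₒ + 1/dᵢ this gives dₒ = f·(1 + W/w).
dₒ = 41 mm × (1 + 377000/47) = 41 × 8022.2766 ≈ 328913.340 mm = 328.913 m.

328.9 m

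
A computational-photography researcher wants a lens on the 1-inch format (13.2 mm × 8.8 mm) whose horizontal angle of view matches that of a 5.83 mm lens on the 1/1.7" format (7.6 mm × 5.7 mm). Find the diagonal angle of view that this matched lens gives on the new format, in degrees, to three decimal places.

Equal horizontal AOV ⇒ f₂ = f₁ · 13.2/7.6 = 5.83 × 1.73684 ≈ 10.1258 mm.
Sensor diagonal = √(13.2² + 8.8²) = √251.6800 ≈ 15.8644 mm.
Diagonal AOV on the new format = 2·arctan(15.8644 / (2 × 10.1258)) = 2·arctan(0.78337) ≈ 76.1480°.

76.148°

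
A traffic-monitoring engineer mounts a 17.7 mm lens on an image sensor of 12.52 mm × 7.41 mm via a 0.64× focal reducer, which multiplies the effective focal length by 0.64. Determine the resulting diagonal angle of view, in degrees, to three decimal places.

Effective focal length f = 17.7 × 0.64 = 11.328 mm.
Sensor diagonal = √(12.52² + 7.41²) = √211.6585 ≈ 14.5485 mm.
α = 2·arctan(14.548 / (2 × 11.328)) = 2·arctan(0.64215) ≈ 65.4129°.

65.413°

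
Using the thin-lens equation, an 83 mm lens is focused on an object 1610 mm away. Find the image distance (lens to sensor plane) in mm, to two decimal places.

87.51 mm

1/dᵢ = 1/f − 1/dₒ = 1/83 − 1/1610 = 0.0114271 mm⁻¹.
dᵢ = 1/0.0114271 ≈ 87.5115 mm.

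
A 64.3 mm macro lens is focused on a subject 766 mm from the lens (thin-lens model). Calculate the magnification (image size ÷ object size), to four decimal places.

Thin lens: 1/f = 1/dₒ + 1/dᵢ → 1/dᵢ = 1/64.3 − 1/766 = 0.0142466 mm⁻¹, so dᵢ ≈ 70.1921 mm.
Magnification m = dᵢ/dₒ = 70.1921/766 ≈ 0.09163.

0.0916×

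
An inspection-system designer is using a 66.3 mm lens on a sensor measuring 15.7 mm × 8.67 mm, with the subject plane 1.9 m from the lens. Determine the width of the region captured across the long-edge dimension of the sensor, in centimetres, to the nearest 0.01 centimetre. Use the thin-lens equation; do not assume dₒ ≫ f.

43.42 cm

dₒ: 1.9 m = 1900 mm.
Similar triangles through the lens centre give W/dₒ = w/dᵢ; with 1/f = 1/dₒ + 1/dᵢ this gives W = w·(dₒ − f)/f.
W = 15.7 mm × (1900 − 66.3) / 66.3 = 15.7 × 27.6576 ≈ 434.225 mm = 43.4225 cm.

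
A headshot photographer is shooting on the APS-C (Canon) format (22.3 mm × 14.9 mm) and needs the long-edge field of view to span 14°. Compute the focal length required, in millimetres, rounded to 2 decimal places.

90.81 mm

From α = 2·arctan(w/2f) we get f = w / (2·tan(α/2)).
With w = 22.3 mm and α/2 = 7°, tan(α/2) ≈ 0.12278, so f ≈ 22.3 / 0.24557 ≈ 90.8095 mm.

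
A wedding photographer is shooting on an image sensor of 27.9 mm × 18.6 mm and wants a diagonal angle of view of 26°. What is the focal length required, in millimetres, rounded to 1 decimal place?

72.6 mm

Sensor diagonal = √(27.9² + 18.6²) = √1124.3700 ≈ 33.5316 mm.
From α = 2·arctan(d/2f) we get f = d / (2·tan(α/2)).
With d = 33.5316 mm and α/2 = 13°, tan(α/2) ≈ 0.23087, so f ≈ 33.5316 / 0.46174 ≈ 72.6207 mm.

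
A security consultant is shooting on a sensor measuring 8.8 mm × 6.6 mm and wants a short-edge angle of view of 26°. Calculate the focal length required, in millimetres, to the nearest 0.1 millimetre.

14.3 mm

From α = 2·arctan(h/2f) we get f = h / (2·tan(α/2)).
With h = 6.6 mm and α/2 = 13°, tan(α/2) ≈ 0.23087, so f ≈ 6.6 / 0.46174 ≈ 14.2939 mm.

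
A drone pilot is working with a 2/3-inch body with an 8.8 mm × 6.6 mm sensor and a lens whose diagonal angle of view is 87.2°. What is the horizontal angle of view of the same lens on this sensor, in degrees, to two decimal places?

74.60°

Sensor diagonal = √(8.8² + 6.6²) = √121.0000 ≈ 11.0000 mm.
From the diagonal AOV: f = 11.0000 / (2·tan(43.6°)) = 11.0000 / 1.90457 ≈ 5.7756 mm.
Horizontal AOV = 2·arctan(8.8 / (2 × 5.7756)) = 2·arctan(0.76183) ≈ 74.6025°.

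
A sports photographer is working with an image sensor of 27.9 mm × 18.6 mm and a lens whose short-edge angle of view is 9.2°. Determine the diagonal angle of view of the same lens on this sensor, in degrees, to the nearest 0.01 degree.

16.51°

From the short-edge AOV: f = 18.6 / (2·tan(4.6°)) = 18.6 / 0.16092 ≈ 115.5881 mm.
Sensor diagonal = √(27.9² + 18.6²) = √1124.3700 ≈ 33.5316 mm.
Diagonal AOV = 2·arctan(33.5316 / (2 × 115.5881)) = 2·arctan(0.14505) ≈ 16.5061°.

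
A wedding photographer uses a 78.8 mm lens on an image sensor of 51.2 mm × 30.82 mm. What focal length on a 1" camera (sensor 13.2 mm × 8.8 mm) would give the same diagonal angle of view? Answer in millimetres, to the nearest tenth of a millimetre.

20.9 mm

Sensor diagonal = √(51.2² + 30.82²) = √3571.3124 ≈ 59.7605 mm.
Sensor diagonal = √(13.2² + 8.8²) = √251.6800 ≈ 15.8644 mm.
Equal angle of view means equal diagonal/f ratio, so f₂ = f₁ · (diagonal₂/diagonal₁) = 78.8 × 15.8644/59.7605.
f₂ = 78.8 × 0.26547 ≈ 20.919 mm.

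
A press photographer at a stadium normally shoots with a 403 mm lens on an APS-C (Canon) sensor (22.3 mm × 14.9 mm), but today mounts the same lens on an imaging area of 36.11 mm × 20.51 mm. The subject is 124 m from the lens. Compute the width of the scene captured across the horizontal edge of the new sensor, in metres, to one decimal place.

The focal length stays 403 mm; the relevant sensor dimension is now w = 36.11 mm. Object distance dₒ = 124 m = 124000 mm.
Thin-lens field width W = w·(dₒ − f)/f = 36.11 × (124000 − 403)/403 ≈ 11074.659 mm = 11.0747 m.

11.1 m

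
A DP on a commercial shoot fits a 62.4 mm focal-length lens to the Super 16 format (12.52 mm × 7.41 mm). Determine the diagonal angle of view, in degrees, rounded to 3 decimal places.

13.298°

Sensor diagonal = √(12.52² + 7.41²) = √211.6585 ≈ 14.5485 mm.
Angle of view α = 2·arctan(d/2f) with d = 14.5485 mm and f = 62.4 mm.
d/2f = 0.11657; arctan(0.11657) ≈ 6.6492°, so α ≈ 13.2984°.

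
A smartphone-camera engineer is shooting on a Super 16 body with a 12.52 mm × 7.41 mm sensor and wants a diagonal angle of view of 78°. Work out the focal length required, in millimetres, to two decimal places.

Sensor diagonal = √(12.52² + 7.41²) = √211.6585 ≈ 14.5485 mm.
From α = 2·arctan(d/2f) we get f = d / (2·tan(α/2)).
With d = 14.5485 mm and α/2 = 39°, tan(α/2) ≈ 0.80978, so f ≈ 14.5485 / 1.61957 ≈ 8.9829 mm.

8.98 mm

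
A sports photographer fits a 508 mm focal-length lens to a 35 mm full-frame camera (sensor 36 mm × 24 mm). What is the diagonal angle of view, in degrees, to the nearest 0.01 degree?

4.88°

Sensor diagonal = √(36² + 24²) = √1872.0000 ≈ 43.2666 mm.
Angle of view α = 2·arctan(d/2f) with d = 43.2666 mm and f = 508 mm.
d/2f = 0.04259; arctan(0.04259) ≈ 2.4385°, so α ≈ 4.8770°.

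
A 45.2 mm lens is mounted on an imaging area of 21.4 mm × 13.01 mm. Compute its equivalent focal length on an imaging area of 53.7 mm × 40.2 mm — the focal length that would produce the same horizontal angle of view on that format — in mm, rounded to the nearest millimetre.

Equal angle of view means equal width/f ratio, so f₂ = f₁ · (width₂/width₁) = 45.2 × 53.7/21.4.
f₂ = 45.2 × 2.50935 ≈ 113.422 mm.

113 mm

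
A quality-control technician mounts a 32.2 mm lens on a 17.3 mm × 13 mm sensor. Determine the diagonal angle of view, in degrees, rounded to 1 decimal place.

Sensor diagonal = √(17.3² + 13²) = √468.2900 ≈ 21.6400 mm.
Angle of view α = 2·arctan(d/2f) with d = 21.6400 mm and f = 32.2 mm.
d/2f = 0.33602; arctan(0.33602) ≈ 18.5736°, so α ≈ 37.1473°.

37.1°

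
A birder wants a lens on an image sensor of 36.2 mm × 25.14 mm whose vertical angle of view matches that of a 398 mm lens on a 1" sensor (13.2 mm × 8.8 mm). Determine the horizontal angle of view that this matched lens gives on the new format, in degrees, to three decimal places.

1.824°

Equal vertical AOV ⇒ f₂ = f₁ · 25.14/8.8 = 398 × 2.85682 ≈ 1137.0136 mm.
Horizontal AOV on the new format = 2·arctan(36.2 / (2 × 1137.0136)) = 2·arctan(0.01592) ≈ 1.8240°.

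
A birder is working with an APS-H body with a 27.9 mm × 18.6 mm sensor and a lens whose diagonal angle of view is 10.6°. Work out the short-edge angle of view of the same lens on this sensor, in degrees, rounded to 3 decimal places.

Sensor diagonal = √(27.9² + 18.6²) = √1124.3700 ≈ 33.5316 mm.
From the diagonal AOV: f = 33.5316 / (2·tan(5.3°)) = 33.5316 / 0.18553 ≈ 180.7300 mm.
Short-edge AOV = 2·arctan(18.6 / (2 × 180.7300)) = 2·arctan(0.05146) ≈ 5.8915°.

5.891°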